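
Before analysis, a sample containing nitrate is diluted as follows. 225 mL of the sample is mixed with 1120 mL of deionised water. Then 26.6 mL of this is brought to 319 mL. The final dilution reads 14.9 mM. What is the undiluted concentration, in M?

Overall dilution factor = 5.978 × 11.99 = 71.7.
Original = 14.9 mM × 71.7 = 1068 mM = 1.07 M.

1.07 M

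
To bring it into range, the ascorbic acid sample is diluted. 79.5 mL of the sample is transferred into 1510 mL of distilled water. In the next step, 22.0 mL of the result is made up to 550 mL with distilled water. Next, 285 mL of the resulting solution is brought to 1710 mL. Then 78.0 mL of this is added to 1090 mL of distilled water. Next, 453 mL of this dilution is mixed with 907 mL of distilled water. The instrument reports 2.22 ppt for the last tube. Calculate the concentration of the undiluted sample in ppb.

Overall dilution factor = 19.99 × 25 × 6 × 14.97 × 3.002 = 1.35 × 10⁵.
Original = 2.22 ppt × 1.35 × 10⁵ = 2.99 × 10⁵ ppt = 299 ppb.

299 ppb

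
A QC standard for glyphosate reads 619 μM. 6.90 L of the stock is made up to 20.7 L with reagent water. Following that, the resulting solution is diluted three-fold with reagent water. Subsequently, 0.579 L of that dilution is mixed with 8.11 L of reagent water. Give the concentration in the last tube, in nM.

4580 nM

Overall dilution factor = 3 × 3 × 15.01 = 135.
619 μM / 135 = 4.58 μM = 4580 nM.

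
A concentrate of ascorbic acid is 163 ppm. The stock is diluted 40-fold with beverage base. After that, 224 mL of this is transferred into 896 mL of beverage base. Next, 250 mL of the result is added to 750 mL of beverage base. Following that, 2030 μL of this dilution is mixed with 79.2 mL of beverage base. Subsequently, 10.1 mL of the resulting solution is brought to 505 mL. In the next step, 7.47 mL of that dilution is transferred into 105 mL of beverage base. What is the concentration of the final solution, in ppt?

Overall dilution factor = 40 × 5 × 4 × 40.01 × 50 × 15.06 = 2.41 × 10⁷.
163 ppm / 2.41 × 10⁷ = 6.76 × 10⁻⁶ ppm = 6.76 ppt.

6.76 ppt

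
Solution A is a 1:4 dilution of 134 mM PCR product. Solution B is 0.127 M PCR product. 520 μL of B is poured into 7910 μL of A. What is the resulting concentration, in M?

C_A = 134 mM / 4 = 33.5 mM.
C_B = 0.127 M = 127 mM.
C_mix = (C_A·V_A + C_B·V_B)/(V_A + V_B) = (33.5×7910 + 127×520) / 8430 = 39.3 mM = 0.0393 M.

0.0393 M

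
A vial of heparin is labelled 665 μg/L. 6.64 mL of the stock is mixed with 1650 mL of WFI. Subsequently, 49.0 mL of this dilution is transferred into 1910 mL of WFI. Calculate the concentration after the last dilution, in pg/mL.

Overall dilution factor = 249.5 × 39.98 = 9975.
665 μg/L / 9975 = 0.0667 μg/L = 66.7 pg/mL.

66.7 pg/mL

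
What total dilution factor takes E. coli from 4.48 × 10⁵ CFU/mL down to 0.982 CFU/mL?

Factor = C₀/C_target = 4.48 × 10⁵ CFU/mL / 0.982 CFU/mL = 4.56 × 10⁵.

4.56 × 10⁵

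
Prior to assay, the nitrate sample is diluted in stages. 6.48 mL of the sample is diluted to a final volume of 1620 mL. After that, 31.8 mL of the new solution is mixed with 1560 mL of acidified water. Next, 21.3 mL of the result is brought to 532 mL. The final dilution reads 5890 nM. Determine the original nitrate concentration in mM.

Overall dilution factor = 250 × 50.06 × 24.98 = 3.13 × 10⁵.
Original = 5890 nM × 3.13 × 10⁵ = 1.84 × 10⁹ nM = 1840 mM.

1840 mM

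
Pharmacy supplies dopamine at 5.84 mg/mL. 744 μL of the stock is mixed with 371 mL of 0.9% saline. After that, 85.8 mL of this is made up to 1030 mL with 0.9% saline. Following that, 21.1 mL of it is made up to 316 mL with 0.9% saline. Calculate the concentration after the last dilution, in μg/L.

65.0 μg/L

Overall dilution factor = 499.7 × 12.00 × 14.98 = 8.98 × 10⁴.
5.84 mg/mL / 8.98 × 10⁴ = 6.50 × 10⁻⁵ mg/mL = 65.0 μg/L.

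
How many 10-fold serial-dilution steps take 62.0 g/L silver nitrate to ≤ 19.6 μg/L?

7

Need 10ⁿ ≥ 3.16 × 10⁶, so n ≥ log(3.16 × 10⁶)/log(10) = 6.50.
Minimum whole steps: n = 7.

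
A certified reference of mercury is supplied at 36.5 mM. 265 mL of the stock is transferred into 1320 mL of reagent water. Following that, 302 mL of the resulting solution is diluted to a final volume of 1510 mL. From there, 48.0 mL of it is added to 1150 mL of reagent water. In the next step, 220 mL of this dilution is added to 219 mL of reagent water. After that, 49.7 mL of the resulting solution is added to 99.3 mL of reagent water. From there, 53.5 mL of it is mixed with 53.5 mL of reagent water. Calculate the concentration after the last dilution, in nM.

Overall dilution factor = 5.981 × 5 × 24.96 × 1.995 × 2.998 × 2 = 8930.
36.5 mM / 8930 = 4.09 × 10⁻³ mM = 4090 nM.

4090 nM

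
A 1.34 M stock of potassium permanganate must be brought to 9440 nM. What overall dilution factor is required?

1.42 × 10⁵

Factor = C₀/C_target = 1.34 M / 9440 nM = 1.42 × 10⁵.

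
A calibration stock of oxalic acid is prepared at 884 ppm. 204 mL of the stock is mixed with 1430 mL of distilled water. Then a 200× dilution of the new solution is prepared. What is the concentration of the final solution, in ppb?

552 ppb

Overall dilution factor = 8.010 × 200 = 1602.
884 ppm / 1602 = 0.552 ppm = 552 ppb.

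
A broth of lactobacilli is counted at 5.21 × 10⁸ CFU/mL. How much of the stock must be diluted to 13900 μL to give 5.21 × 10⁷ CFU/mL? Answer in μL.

V₁ = C₂V₂/C₁ = 5.21 × 10⁷ × 13900 / 5.21 × 10⁸ = 1390 μL.

1390 μL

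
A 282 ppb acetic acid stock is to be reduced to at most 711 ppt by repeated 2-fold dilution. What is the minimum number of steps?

Need 2ⁿ ≥ 397, so n ≥ log(397)/log(2) = 8.63.
Minimum whole steps: n = 9.

9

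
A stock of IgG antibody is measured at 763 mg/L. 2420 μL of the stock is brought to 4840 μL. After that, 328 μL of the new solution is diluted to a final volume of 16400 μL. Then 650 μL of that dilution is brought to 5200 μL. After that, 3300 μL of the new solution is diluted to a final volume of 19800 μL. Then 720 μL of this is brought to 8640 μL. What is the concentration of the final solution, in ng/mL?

Overall dilution factor = 2 × 50 × 8 × 6 × 12 = 5.76 × 10⁴.
763 mg/L / 5.76 × 10⁴ = 0.0132 mg/L = 13.2 ng/mL.

13.2 ng/mL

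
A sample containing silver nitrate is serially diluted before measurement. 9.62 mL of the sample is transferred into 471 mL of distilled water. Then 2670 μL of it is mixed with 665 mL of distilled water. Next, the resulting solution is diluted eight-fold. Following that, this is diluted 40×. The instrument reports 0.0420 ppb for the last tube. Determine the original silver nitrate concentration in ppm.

168 ppm

Overall dilution factor = 49.96 × 250.1 × 8 × 40 = 4.00 × 10⁶.
Original = 0.0420 ppb × 4.00 × 10⁶ = 1.68 × 10⁵ ppb = 168 ppm.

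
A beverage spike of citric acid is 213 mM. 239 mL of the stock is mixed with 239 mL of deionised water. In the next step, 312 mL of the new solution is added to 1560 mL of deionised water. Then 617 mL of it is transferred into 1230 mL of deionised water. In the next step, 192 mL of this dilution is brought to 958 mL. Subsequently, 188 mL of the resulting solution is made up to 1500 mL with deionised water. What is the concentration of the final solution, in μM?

Overall dilution factor = 2 × 6 × 2.994 × 4.990 × 7.979 = 1430.
213 mM / 1430 = 0.149 mM = 149 μM.

149 μM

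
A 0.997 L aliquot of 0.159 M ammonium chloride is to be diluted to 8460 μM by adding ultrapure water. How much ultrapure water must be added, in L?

17.7 L

8460 μM = 8.46 × 10⁻³ M.
V₂ = C₁V₁/C₂ = 0.159 × 0.997 / 8.46 × 10⁻³ = 18.7 L.
Diluent to add = V₂ − V₁ = 18.7 − 0.997 = 17.7 L.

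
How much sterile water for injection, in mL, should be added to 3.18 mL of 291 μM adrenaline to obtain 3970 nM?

3970 nM = 3.97 μM.
V₂ = C₁V₁/C₂ = 291 × 3.18 / 3.97 = 233 mL.
Diluent to add = V₂ − V₁ = 233 − 3.18 = 230 mL.

230 mL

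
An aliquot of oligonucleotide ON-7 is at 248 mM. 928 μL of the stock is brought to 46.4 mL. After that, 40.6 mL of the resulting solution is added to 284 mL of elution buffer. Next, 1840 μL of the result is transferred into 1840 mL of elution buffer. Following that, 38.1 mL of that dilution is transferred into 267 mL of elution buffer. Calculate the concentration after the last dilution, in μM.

Overall dilution factor = 50 × 7.995 × 1001 × 8.008 = 3.20 × 10⁶.
248 mM / 3.20 × 10⁶ = 7.74 × 10⁻⁵ mM = 0.0774 μM.

0.0774 μM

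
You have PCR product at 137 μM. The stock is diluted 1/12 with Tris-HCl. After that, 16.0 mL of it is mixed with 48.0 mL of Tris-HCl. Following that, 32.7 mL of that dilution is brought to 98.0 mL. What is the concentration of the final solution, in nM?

952 nM

Overall dilution factor = 12 × 4 × 2.997 = 144.
137 μM / 144 = 0.952 μM = 952 nM.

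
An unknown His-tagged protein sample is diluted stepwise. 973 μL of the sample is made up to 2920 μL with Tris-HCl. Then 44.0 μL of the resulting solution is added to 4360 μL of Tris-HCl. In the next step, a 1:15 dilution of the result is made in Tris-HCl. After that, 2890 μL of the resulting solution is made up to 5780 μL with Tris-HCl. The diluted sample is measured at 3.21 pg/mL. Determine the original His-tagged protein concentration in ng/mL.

Overall dilution factor = 3.001 × 100.1 × 15 × 2 = 9011.
Original = 3.21 pg/mL × 9011 = 2.89 × 10⁴ pg/mL = 28.9 ng/mL.

28.9 ng/mL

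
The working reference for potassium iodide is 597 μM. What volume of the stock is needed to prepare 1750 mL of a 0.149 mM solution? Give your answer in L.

0.149 mM = 149 μM.
V₁ = C₂V₂/C₁ = 149 × 1750 / 597 = 437 mL = 0.437 L.

0.437 L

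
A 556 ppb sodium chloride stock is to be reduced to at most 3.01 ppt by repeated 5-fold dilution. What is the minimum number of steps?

Need 5ⁿ ≥ 1.85 × 10⁵, so n ≥ log(1.85 × 10⁵)/log(5) = 7.53.
Minimum whole steps: n = 8.

8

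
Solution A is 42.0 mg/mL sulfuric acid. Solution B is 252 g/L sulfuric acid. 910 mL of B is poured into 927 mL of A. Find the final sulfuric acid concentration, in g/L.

146 g/L

C_B = 252 g/L = 252 mg/mL.
C_mix = (C_A·V_A + C_B·V_B)/(V_A + V_B) = (42.0×927 + 252×910) / 1837 = 146 mg/mL = 146 g/L.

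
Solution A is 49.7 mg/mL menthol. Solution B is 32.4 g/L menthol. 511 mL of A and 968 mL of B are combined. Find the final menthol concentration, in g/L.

C_B = 32.4 g/L = 32.4 mg/mL.
C_mix = (C_A·V_A + C_B·V_B)/(V_A + V_B) = (49.7×511 + 32.4×968) / 1479 = 38.4 mg/mL = 38.4 g/L.

38.4 g/L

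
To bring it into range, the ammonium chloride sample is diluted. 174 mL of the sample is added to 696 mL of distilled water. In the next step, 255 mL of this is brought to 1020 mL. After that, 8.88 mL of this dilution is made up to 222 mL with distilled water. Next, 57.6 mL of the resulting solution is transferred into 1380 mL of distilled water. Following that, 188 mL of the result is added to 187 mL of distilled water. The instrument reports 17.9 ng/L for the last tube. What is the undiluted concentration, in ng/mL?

446 ng/mL

Overall dilution factor = 5 × 4 × 25 × 24.96 × 1.995 = 2.49 × 10⁴.
Original = 17.9 ng/L × 2.49 × 10⁴ = 4.46 × 10⁵ ng/L = 446 ng/mL.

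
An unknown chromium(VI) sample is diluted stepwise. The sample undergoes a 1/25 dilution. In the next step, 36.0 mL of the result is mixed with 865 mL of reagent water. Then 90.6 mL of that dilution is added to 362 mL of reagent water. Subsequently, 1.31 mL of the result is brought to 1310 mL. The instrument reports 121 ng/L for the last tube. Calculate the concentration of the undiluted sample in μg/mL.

Overall dilution factor = 25 × 25.03 × 4.996 × 1000 = 3.13 × 10⁶.
Original = 121 ng/L × 3.13 × 10⁶ = 3.78 × 10⁸ ng/L = 378 μg/mL.

378 μg/mL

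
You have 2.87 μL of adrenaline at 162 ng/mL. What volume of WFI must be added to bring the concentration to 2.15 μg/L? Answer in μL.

2.15 μg/L = 2.15 ng/mL.
V₂ = C₁V₁/C₂ = 162 × 2.87 / 2.15 = 216 μL.
Diluent to add = V₂ − V₁ = 216 − 2.87 = 213 μL.

213 μL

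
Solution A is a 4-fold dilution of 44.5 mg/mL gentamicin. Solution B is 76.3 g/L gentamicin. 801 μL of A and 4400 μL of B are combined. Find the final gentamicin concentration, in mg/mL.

66.3 mg/mL

C_A = 44.5 mg/mL / 4 = 11.1 mg/mL.
C_B = 76.3 g/L = 76.3 mg/mL.
C_mix = (C_A·V_A + C_B·V_B)/(V_A + V_B) = (11.1×801 + 76.3×4400) / 5201 = 66.3 mg/mL.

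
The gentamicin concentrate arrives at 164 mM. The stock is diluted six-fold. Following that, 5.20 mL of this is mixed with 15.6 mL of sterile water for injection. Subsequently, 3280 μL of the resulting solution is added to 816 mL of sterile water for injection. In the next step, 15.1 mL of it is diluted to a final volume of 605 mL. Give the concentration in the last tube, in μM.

Overall dilution factor = 6 × 4 × 249.8 × 40.07 = 2.40 × 10⁵.
164 mM / 2.40 × 10⁵ = 6.83 × 10⁻⁴ mM = 0.683 μM.

0.683 μM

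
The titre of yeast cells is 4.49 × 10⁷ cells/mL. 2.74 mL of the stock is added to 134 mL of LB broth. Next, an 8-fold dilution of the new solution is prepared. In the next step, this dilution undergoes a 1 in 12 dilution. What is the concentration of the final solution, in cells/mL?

Overall dilution factor = 49.91 × 8 × 12 = 4791.
4.49 × 10⁷ cells/mL / 4791 = 9370 cells/mL.

9370 cells/mL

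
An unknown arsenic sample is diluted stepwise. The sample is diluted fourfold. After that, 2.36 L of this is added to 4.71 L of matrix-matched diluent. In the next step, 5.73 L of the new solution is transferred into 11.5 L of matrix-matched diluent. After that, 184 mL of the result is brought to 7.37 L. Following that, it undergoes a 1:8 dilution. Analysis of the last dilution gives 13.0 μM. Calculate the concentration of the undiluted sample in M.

Overall dilution factor = 4 × 2.996 × 3.007 × 40.05 × 8 = 1.15 × 10⁴.
Original = 13.0 μM × 1.15 × 10⁴ = 1.50 × 10⁵ μM = 0.150 M.

0.150 M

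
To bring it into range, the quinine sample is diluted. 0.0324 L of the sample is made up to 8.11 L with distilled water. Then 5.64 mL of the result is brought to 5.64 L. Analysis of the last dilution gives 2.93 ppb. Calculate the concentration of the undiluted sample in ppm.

733 ppm

Overall dilution factor = 250.3 × 1000 = 2.50 × 10⁵.
Original = 2.93 ppb × 2.50 × 10⁵ = 7.33 × 10⁵ ppb = 733 ppm.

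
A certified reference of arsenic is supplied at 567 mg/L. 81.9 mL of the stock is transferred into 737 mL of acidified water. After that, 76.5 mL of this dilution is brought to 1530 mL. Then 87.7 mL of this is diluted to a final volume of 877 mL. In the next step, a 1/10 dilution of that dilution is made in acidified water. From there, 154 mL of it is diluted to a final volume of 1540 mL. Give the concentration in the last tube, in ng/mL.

Overall dilution factor = 9.999 × 20 × 10 × 10 × 10 = 2.00 × 10⁵.
567 mg/L / 2.00 × 10⁵ = 2.84 × 10⁻³ mg/L = 2.84 ng/mL.

2.84 ng/mL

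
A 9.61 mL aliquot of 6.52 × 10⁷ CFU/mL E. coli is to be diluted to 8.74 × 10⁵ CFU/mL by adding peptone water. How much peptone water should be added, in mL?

V₂ = C₁V₁/C₂ = 6.52 × 10⁷ × 9.61 / 8.74 × 10⁵ = 717 mL.
Diluent to add = V₂ − V₁ = 717 − 9.61 = 707 mL.

707 mL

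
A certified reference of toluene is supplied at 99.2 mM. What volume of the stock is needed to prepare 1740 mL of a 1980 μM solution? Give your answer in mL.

34.7 mL

1980 μM = 1.98 mM.
V₁ = C₂V₂/C₁ = 1.98 × 1740 / 99.2 = 34.7 mL.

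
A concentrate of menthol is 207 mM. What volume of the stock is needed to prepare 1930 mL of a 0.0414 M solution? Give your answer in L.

0.0414 M = 41.4 mM.
V₁ = C₂V₂/C₁ = 41.4 × 1930 / 207 = 386 mL = 0.386 L.

0.386 L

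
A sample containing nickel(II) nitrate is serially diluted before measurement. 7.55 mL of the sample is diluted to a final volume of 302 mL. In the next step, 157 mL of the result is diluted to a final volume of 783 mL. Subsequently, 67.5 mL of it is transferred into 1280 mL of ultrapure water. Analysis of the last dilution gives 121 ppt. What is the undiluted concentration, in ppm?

0.482 ppm

Overall dilution factor = 40 × 4.987 × 19.96 = 3982.
Original = 121 ppt × 3982 = 4.82 × 10⁵ ppt = 0.482 ppm.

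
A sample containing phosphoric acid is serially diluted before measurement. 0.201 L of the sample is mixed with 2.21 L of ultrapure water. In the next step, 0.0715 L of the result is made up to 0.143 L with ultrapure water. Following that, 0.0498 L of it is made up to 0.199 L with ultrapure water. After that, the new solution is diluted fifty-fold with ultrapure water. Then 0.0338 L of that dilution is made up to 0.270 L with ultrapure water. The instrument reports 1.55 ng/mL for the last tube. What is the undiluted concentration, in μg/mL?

Overall dilution factor = 12.00 × 2 × 3.996 × 50 × 7.988 = 3.83 × 10⁴.
Original = 1.55 ng/mL × 3.83 × 10⁴ = 5.93 × 10⁴ ng/mL = 59.3 μg/mL.

59.3 μg/mL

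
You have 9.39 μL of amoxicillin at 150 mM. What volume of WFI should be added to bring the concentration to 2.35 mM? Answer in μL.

590 μL

V₂ = C₁V₁/C₂ = 150 × 9.39 / 2.35 = 599 μL.
Diluent to add = V₂ − V₁ = 599 − 9.39 = 590 μL.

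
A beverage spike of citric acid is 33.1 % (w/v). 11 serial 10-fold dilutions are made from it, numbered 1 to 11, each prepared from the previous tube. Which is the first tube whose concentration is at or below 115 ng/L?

Tube n has concentration 33.1 % (w/v) / 10ⁿ.
Need 10ⁿ ≥ 33.1 % (w/v) / 115 ng/L = 2.88 × 10⁹, so n ≥ 9.46.
First such tube: n = 10.

tube 10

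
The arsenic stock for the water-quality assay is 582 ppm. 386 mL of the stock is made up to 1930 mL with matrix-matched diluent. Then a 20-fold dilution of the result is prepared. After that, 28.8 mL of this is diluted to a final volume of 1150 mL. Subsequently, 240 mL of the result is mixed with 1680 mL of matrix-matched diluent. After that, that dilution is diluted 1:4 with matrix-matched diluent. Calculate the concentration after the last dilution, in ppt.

Overall dilution factor = 5 × 20 × 39.93 × 8 × 4 = 1.28 × 10⁵.
582 ppm / 1.28 × 10⁵ = 4.55 × 10⁻³ ppm = 4550 ppt.

4550 ppt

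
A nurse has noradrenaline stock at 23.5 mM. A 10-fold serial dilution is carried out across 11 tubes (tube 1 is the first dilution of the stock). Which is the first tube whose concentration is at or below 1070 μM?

tube 2

Tube n has concentration 23.5 mM / 10ⁿ.
Need 10ⁿ ≥ 23.5 mM / 1070 μM = 22.0, so n ≥ 1.34.
First such tube: n = 2.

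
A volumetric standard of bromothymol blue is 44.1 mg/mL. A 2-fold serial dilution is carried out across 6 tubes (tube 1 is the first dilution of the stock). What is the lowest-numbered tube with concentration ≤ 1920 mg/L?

Tube n has concentration 44.1 mg/mL / 2ⁿ.
Need 2ⁿ ≥ 44.1 mg/mL / 1920 mg/L = 23.0, so n ≥ 4.52.
First such tube: n = 5.

tube 5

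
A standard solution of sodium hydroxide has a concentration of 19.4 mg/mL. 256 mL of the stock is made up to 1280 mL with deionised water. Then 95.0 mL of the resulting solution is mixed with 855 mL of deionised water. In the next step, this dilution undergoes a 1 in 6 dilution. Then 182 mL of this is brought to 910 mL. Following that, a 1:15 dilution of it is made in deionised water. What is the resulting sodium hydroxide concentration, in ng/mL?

862 ng/mL

Overall dilution factor = 5 × 10 × 6 × 5 × 15 = 2.25 × 10⁴.
19.4 mg/mL / 2.25 × 10⁴ = 8.62 × 10⁻⁴ mg/mL = 862 ng/mL.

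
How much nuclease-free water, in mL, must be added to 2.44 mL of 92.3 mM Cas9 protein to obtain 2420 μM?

90.6 mL

2420 μM = 2.42 mM.
V₂ = C₁V₁/C₂ = 92.3 × 2.44 / 2.42 = 93.1 mL.
Diluent to add = V₂ − V₁ = 93.1 − 2.44 = 90.6 mL.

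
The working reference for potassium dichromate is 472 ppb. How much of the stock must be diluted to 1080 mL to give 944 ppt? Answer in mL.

2.16 mL

944 ppt = 0.944 ppb.
V₁ = C₂V₂/C₁ = 0.944 × 1080 / 472 = 2.16 mL.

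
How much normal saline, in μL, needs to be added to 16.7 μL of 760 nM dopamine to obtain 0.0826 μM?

137 μL

0.0826 μM = 82.6 nM.
V₂ = C₁V₁/C₂ = 760 × 16.7 / 82.6 = 154 μL.
Diluent to add = V₂ − V₁ = 154 − 16.7 = 137 μL.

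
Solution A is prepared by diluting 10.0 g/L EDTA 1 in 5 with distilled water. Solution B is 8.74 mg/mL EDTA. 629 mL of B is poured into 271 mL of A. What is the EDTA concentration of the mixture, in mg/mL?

C_A = 10.0 g/L / 5 = 2.00 g/L.
C_B = 8.74 mg/mL = 8.74 g/L.
C_mix = (C_A·V_A + C_B·V_B)/(V_A + V_B) = (2.00×271 + 8.74×629) / 900.0 = 6.71 g/L = 6.71 mg/mL.

6.71 mg/mL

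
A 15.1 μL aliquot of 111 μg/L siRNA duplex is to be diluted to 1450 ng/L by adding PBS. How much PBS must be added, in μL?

1140 μL

1450 ng/L = 1.45 μg/L.
V₂ = C₁V₁/C₂ = 111 × 15.1 / 1.45 = 1156 μL.
Diluent to add = V₂ − V₁ = 1156 − 15.1 = 1140 μL.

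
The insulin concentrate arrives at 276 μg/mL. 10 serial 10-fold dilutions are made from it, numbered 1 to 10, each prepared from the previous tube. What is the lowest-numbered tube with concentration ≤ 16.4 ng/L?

tube 8

Tube n has concentration 276 μg/mL / 10ⁿ.
Need 10ⁿ ≥ 276 μg/mL / 16.4 ng/L = 1.68 × 10⁷, so n ≥ 7.23.
First such tube: n = 8.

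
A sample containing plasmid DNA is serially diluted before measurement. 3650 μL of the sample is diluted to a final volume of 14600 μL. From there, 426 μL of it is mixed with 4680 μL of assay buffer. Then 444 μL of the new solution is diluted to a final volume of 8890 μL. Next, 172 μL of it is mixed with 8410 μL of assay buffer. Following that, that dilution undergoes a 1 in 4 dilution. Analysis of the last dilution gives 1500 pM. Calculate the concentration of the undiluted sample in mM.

Overall dilution factor = 4 × 11.99 × 20.02 × 49.90 × 4 = 1.92 × 10⁵.
Original = 1500 pM × 1.92 × 10⁵ = 2.87 × 10⁸ pM = 0.287 mM.

0.287 mM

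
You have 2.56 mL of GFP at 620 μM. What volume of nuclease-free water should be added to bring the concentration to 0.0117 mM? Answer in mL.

133 mL

0.0117 mM = 11.7 μM.
V₂ = C₁V₁/C₂ = 620 × 2.56 / 11.7 = 136 mL.
Diluent to add = V₂ − V₁ = 136 − 2.56 = 133 mL.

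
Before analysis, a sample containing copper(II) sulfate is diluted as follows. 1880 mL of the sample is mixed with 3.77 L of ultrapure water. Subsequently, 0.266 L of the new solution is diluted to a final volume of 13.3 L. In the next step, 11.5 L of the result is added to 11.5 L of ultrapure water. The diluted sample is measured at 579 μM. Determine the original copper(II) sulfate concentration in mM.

174 mM

Overall dilution factor = 3.005 × 50 × 2 = 301.
Original = 579 μM × 301 = 1.74 × 10⁵ μM = 174 mM.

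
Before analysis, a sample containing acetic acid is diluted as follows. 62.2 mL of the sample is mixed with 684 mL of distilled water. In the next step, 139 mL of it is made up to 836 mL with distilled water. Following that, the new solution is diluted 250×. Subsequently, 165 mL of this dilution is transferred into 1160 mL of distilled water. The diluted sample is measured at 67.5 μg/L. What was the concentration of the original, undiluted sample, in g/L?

Overall dilution factor = 12.00 × 6.014 × 250 × 8.030 = 1.45 × 10⁵.
Original = 67.5 μg/L × 1.45 × 10⁵ = 9.78 × 10⁶ μg/L = 9.78 g/L.

9.78 g/L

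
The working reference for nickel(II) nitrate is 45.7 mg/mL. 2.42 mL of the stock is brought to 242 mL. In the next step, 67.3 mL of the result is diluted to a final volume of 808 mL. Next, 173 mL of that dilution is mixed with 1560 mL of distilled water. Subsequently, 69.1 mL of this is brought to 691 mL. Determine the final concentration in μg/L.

Overall dilution factor = 100 × 12.01 × 10.02 × 10 = 1.20 × 10⁵.
45.7 mg/mL / 1.20 × 10⁵ = 3.80 × 10⁻⁴ mg/mL = 380 μg/L.

380 μg/L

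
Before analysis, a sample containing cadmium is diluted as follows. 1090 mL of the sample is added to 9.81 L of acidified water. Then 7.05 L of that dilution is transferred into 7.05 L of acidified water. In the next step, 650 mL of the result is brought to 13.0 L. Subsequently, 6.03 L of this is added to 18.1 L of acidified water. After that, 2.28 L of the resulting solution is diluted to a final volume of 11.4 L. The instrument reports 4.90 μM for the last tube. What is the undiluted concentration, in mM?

39.2 mM

Overall dilution factor = 10 × 2 × 20 × 4.002 × 5 = 8003.
Original = 4.90 μM × 8003 = 3.92 × 10⁴ μM = 39.2 mM.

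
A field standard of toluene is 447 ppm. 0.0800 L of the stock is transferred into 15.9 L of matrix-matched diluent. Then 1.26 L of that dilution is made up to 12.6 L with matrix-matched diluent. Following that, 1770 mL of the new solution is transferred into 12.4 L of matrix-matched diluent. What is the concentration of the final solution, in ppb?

Overall dilution factor = 199.8 × 10 × 8.006 = 1.60 × 10⁴.
447 ppm / 1.60 × 10⁴ = 0.0280 ppm = 28.0 ppb.

28.0 ppb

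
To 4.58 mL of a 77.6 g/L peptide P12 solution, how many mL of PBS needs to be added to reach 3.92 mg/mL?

3.92 mg/mL = 3.92 g/L.
V₂ = C₁V₁/C₂ = 77.6 × 4.58 / 3.92 = 90.7 mL.
Diluent to add = V₂ − V₁ = 90.7 − 4.58 = 86.1 mL.

86.1 mL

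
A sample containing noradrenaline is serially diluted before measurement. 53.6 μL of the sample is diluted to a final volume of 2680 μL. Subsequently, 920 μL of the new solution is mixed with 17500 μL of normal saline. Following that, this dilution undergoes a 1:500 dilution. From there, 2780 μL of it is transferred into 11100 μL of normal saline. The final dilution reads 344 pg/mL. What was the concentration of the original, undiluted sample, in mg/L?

Overall dilution factor = 50 × 20.02 × 500 × 4.993 = 2.50 × 10⁶.
Original = 344 pg/mL × 2.50 × 10⁶ = 8.60 × 10⁸ pg/mL = 860 mg/L.

860 mg/L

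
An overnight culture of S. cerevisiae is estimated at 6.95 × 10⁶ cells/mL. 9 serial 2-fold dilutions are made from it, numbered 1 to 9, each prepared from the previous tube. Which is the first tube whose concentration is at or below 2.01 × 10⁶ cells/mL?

Tube n has concentration 6.95 × 10⁶ cells/mL / 2ⁿ.
Need 2ⁿ ≥ 6.95 × 10⁶ cells/mL / 2.01 × 10⁶ cells/mL = 3.46, so n ≥ 1.79.
First such tube: n = 2.

tube 2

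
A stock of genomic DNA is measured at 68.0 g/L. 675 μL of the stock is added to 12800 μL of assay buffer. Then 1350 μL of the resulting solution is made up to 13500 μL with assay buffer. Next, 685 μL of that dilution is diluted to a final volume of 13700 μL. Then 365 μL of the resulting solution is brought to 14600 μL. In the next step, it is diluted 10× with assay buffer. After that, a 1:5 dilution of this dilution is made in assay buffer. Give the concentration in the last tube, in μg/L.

Overall dilution factor = 19.96 × 10 × 20 × 40 × 10 × 5 = 7.99 × 10⁶.
68.0 g/L / 7.99 × 10⁶ = 8.52 × 10⁻⁶ g/L = 8.52 μg/L.

8.52 μg/L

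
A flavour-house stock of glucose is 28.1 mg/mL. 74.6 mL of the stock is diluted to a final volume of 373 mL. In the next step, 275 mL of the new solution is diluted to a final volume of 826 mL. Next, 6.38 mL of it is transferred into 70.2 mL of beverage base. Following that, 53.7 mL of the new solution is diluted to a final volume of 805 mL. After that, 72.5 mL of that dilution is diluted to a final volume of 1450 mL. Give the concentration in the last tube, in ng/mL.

520 ng/mL

Overall dilution factor = 5 × 3.004 × 12.00 × 14.99 × 20 = 5.40 × 10⁴.
28.1 mg/mL / 5.40 × 10⁴ = 5.20 × 10⁻⁴ mg/mL = 520 ng/mL.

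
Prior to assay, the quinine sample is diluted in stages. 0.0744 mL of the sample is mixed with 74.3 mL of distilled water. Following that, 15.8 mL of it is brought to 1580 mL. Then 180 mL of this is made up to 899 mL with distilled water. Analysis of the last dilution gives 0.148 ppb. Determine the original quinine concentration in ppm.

73.9 ppm

Overall dilution factor = 999.7 × 100 × 4.994 = 4.99 × 10⁵.
Original = 0.148 ppb × 4.99 × 10⁵ = 7.39 × 10⁴ ppb = 73.9 ppm.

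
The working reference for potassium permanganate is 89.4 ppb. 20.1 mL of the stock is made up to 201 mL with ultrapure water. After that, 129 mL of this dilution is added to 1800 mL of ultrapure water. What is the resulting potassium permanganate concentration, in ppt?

Overall dilution factor = 10 × 14.95 = 150.
89.4 ppb / 150 = 0.598 ppb = 598 ppt.

598 ppt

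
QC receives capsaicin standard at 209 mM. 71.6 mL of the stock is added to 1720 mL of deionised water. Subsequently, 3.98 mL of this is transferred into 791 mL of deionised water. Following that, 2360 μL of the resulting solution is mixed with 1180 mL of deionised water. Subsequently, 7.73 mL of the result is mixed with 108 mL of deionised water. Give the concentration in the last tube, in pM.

Overall dilution factor = 25.02 × 199.7 × 501 × 14.97 = 3.75 × 10⁷.
209 mM / 3.75 × 10⁷ = 5.57 × 10⁻⁶ mM = 5570 pM.

5570 pM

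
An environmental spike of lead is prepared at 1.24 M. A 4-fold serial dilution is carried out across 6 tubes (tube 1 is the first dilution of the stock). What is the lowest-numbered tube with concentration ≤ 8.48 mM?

Tube n has concentration 1.24 M / 4ⁿ.
Need 4ⁿ ≥ 1.24 M / 8.48 mM = 146, so n ≥ 3.60.
First such tube: n = 4.

tube 4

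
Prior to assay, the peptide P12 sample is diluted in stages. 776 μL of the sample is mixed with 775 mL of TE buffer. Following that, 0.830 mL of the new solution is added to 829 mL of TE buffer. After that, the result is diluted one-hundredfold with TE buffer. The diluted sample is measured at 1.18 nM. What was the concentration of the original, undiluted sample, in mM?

118 mM

Overall dilution factor = 999.7 × 999.8 × 100 = 10.00 × 10⁷.
Original = 1.18 nM × 10.00 × 10⁷ = 1.18 × 10⁸ nM = 118 mM.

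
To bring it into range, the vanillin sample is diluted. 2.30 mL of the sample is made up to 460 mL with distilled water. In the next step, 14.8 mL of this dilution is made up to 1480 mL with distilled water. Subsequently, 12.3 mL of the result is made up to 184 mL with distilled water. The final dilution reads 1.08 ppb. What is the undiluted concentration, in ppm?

323 ppm

Overall dilution factor = 200 × 100 × 14.96 = 2.99 × 10⁵.
Original = 1.08 ppb × 2.99 × 10⁵ = 3.23 × 10⁵ ppb = 323 ppm.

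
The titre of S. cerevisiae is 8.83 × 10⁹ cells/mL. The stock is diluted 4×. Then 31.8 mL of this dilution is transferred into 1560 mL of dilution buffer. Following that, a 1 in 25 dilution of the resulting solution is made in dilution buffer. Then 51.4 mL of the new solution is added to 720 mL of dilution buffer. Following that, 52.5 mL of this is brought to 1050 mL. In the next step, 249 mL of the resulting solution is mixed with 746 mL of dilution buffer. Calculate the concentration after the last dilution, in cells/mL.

1470 cells/mL

Overall dilution factor = 4 × 50.06 × 25 × 15.01 × 20 × 3.996 = 6.00 × 10⁶.
8.83 × 10⁹ cells/mL / 6.00 × 10⁶ = 1470 cells/mL.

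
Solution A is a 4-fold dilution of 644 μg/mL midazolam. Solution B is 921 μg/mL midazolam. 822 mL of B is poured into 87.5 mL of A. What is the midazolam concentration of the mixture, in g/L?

C_A = 644 μg/mL / 4 = 161 μg/mL.
C_mix = (C_A·V_A + C_B·V_B)/(V_A + V_B) = (161×87.5 + 921×822) / 909.5 = 848 μg/mL = 0.848 g/L.

0.848 g/L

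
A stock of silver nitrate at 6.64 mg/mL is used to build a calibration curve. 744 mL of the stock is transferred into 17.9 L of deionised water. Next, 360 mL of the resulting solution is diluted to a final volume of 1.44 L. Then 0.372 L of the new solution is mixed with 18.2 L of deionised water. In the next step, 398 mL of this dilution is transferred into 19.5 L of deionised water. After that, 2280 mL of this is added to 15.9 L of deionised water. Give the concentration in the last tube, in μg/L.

3.33 μg/L

Overall dilution factor = 25.06 × 4 × 49.92 × 49.99 × 7.974 = 1.99 × 10⁶.
6.64 mg/mL / 1.99 × 10⁶ = 3.33 × 10⁻⁶ mg/mL = 3.33 μg/L.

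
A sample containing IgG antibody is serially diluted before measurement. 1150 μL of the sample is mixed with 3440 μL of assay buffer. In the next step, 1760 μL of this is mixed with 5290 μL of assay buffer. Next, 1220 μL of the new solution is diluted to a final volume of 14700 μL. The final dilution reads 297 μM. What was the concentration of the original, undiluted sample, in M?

Overall dilution factor = 3.991 × 4.006 × 12.05 = 193.
Original = 297 μM × 193 = 5.72 × 10⁴ μM = 0.0572 M.

0.0572 M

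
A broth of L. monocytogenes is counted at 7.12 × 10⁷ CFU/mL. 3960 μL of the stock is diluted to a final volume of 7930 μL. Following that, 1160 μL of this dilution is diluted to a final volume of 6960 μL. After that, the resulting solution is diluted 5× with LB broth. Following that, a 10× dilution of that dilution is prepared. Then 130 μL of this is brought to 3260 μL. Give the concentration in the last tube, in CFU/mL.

Overall dilution factor = 2.003 × 6 × 5 × 10 × 25.08 = 1.51 × 10⁴.
7.12 × 10⁷ CFU/mL / 1.51 × 10⁴ = 4730 CFU/mL.

4730 CFU/mL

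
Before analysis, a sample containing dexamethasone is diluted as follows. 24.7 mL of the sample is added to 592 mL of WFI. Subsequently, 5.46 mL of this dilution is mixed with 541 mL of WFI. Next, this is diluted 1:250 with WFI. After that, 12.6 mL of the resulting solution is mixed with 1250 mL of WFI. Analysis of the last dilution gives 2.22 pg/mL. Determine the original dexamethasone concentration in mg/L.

Overall dilution factor = 24.97 × 100.1 × 250 × 100.2 = 6.26 × 10⁷.
Original = 2.22 pg/mL × 6.26 × 10⁷ = 1.39 × 10⁸ pg/mL = 139 mg/L.

139 mg/L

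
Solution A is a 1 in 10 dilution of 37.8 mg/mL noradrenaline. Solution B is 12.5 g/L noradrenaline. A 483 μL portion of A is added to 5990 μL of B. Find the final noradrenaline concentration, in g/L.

C_A = 37.8 mg/mL / 10 = 3.78 mg/mL.
C_B = 12.5 g/L = 12.5 mg/mL.
C_mix = (C_A·V_A + C_B·V_B)/(V_A + V_B) = (3.78×483 + 12.5×5990) / 6473 = 11.8 mg/mL = 11.8 g/L.

11.8 g/L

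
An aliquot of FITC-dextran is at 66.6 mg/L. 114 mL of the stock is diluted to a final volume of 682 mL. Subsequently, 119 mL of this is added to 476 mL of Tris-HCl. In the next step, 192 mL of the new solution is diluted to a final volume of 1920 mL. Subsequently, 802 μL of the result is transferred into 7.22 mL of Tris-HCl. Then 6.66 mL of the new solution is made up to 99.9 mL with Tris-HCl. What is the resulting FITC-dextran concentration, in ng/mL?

Overall dilution factor = 5.982 × 5 × 10 × 10.00 × 15 = 4.49 × 10⁴.
66.6 mg/L / 4.49 × 10⁴ = 1.48 × 10⁻³ mg/L = 1.48 ng/mL.

1.48 ng/mL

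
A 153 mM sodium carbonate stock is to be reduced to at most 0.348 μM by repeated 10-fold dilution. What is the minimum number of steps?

6

Need 10ⁿ ≥ 4.40 × 10⁵, so n ≥ log(4.40 × 10⁵)/log(10) = 5.64.
Minimum whole steps: n = 6.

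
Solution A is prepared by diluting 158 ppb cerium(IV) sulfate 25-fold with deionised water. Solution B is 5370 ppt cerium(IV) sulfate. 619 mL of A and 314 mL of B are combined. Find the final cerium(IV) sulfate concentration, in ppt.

6000 ppt

C_A = 158 ppb / 25 = 6.32 ppb.
C_B = 5370 ppt = 5.37 ppb.
C_mix = (C_A·V_A + C_B·V_B)/(V_A + V_B) = (6.32×619 + 5.37×314) / 933.0 = 6.00 ppb = 6000 ppt.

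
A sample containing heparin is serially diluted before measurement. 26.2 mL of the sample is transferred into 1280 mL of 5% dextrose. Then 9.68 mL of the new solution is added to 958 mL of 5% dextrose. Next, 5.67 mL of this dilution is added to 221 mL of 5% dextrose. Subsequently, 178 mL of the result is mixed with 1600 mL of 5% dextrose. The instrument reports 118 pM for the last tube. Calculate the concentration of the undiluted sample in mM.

Overall dilution factor = 49.85 × 99.97 × 39.98 × 9.989 = 1.99 × 10⁶.
Original = 118 pM × 1.99 × 10⁶ = 2.35 × 10⁸ pM = 0.235 mM.

0.235 mM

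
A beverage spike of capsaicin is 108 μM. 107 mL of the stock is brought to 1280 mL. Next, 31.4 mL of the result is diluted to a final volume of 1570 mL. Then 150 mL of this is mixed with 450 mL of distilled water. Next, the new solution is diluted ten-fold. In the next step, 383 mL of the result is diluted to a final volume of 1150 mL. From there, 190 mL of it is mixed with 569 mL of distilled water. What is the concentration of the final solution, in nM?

Overall dilution factor = 11.96 × 50 × 4 × 10 × 3.003 × 3.995 = 2.87 × 10⁵.
108 μM / 2.87 × 10⁵ = 3.76 × 10⁻⁴ μM = 0.376 nM.

0.376 nM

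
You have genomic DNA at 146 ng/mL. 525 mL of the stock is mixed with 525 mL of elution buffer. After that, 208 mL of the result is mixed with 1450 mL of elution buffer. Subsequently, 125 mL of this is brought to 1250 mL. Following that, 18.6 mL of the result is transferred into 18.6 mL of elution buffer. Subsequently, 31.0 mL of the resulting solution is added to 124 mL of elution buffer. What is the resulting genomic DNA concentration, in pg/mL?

Overall dilution factor = 2 × 7.971 × 10 × 2 × 5 = 1594.
146 ng/mL / 1594 = 0.0916 ng/mL = 91.6 pg/mL.

91.6 pg/mL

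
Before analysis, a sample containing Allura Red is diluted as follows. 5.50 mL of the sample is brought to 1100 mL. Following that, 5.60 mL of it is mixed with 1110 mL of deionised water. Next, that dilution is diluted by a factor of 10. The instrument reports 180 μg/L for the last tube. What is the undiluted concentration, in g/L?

71.7 g/L

Overall dilution factor = 200 × 199.2 × 10 = 3.98 × 10⁵.
Original = 180 μg/L × 3.98 × 10⁵ = 7.17 × 10⁷ μg/L = 71.7 g/L.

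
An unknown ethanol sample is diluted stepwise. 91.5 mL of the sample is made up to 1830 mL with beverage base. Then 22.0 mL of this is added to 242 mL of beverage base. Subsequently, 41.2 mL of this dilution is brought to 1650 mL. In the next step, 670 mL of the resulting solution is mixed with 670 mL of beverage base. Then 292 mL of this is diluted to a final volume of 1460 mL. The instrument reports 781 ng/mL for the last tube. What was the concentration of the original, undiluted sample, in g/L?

75.1 g/L

Overall dilution factor = 20 × 12 × 40.05 × 2 × 5 = 9.61 × 10⁴.
Original = 781 ng/mL × 9.61 × 10⁴ = 7.51 × 10⁷ ng/mL = 75.1 g/L.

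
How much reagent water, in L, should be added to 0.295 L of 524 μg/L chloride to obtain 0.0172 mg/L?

8.69 L

0.0172 mg/L = 17.2 μg/L.
V₂ = C₁V₁/C₂ = 524 × 0.295 / 17.2 = 8.99 L.
Diluent to add = V₂ − V₁ = 8.99 − 0.295 = 8.69 L.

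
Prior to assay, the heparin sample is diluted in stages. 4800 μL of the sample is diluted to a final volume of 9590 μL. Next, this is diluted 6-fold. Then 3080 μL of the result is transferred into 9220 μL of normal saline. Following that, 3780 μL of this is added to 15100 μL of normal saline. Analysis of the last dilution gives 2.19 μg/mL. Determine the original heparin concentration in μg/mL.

524 μg/mL

Overall dilution factor = 1.998 × 6 × 3.994 × 4.995 = 239.
Original = 2.19 μg/mL × 239 = 524 μg/mL.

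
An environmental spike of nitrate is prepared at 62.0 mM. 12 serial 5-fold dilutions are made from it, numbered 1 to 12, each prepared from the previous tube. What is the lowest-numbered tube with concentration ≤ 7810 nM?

Tube n has concentration 62.0 mM / 5ⁿ.
Need 5ⁿ ≥ 62.0 mM / 7810 nM = 7939, so n ≥ 5.58.
First such tube: n = 6.

tube 6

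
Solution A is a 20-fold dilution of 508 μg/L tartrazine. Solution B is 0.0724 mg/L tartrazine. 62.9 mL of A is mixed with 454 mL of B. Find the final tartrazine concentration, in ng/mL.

66.7 ng/mL

C_A = 508 μg/L / 20 = 25.4 μg/L.
C_B = 0.0724 mg/L = 72.4 μg/L.
C_mix = (C_A·V_A + C_B·V_B)/(V_A + V_B) = (25.4×62.9 + 72.4×454) / 516.9 = 66.7 μg/L = 66.7 ng/mL.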